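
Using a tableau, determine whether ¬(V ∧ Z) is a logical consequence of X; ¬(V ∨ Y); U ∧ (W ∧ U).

Initial set: {X; ¬(V ∨ Y); (U ∧ (W ∧ U)); ¬¬(V ∧ Z)}.
¬(V ∨ Y): α-rule — add ¬V, ¬Y.
(U ∧ (W ∧ U)): α-rule — add U, (W ∧ U).
¬¬(V ∧ Z): α-rule — add V, Z.
× closes — contains both V and ¬V.
All 1 branch closes.
Every branch closed, so the premises entail the conclusion.

Yes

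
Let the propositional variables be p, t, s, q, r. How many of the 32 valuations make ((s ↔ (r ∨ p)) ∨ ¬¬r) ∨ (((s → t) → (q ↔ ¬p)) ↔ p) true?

Initial set: {(((s ↔ (r ∨ p)) ∨ ¬¬r) ∨ (((s → t) → (q ↔ ¬p)) ↔ p))}.
(((s ↔ (r ∨ p)) ∨ ¬¬r) ∨ (((s → t) → (q ↔ ¬p)) ↔ p)): β-rule — branch into ((s ↔ (r ∨ p)) ∨ ¬¬r)  //  (((s → t) → (q ↔ ¬p)) ↔ p).
  branch 1 (add ((s ↔ (r ∨ p)) ∨ ¬¬r)):
    ((s ↔ (r ∨ p)) ∨ ¬¬r): β-rule — branch into (s ↔ (r ∨ p))  //  ¬¬r.
      branch 1.1 (add (s ↔ (r ∨ p))):
        (s ↔ (r ∨ p)): β-rule — branch into s, (r ∨ p)  //  ¬s, ¬(r ∨ p).
          branch 1.1.1 (add s, (r ∨ p)):
            (r ∨ p): β-rule — branch into r  //  p.
              branch 1.1.1.1 (add r):
                ○ open, literals {r=true, s=true}.
              branch 1.1.1.2 (add p):
                ○ open, literals {p=true, s=true}.
          branch 1.1.2 (add ¬s, ¬(r ∨ p)):
            ¬(r ∨ p): α-rule — add ¬r, ¬p.
            ○ open, literals {p=false, r=false, s=false}.
      branch 1.2 (add ¬¬r):
        ¬¬r: drop double negation, giving r.
        ○ open, literals {r=true}.
  branch 2 (add (((s → t) → (q ↔ ¬p)) ↔ p)):
    (((s → t) → (q ↔ ¬p)) ↔ p): β-rule — branch into ((s → t) → (q ↔ ¬p)), p  //  ¬((s → t) → (q ↔ ¬p)), ¬p.
      branch 2.1 (add ((s → t) → (q ↔ ¬p)), p):
        ((s → t) → (q ↔ ¬p)): β-rule — branch into ¬(s → t)  //  (q ↔ ¬p).
          branch 2.1.1 (add ¬(s → t)):
            ¬(s → t): α-rule — add s, ¬t.
            ○ open, literals {p=true, s=true, t=false}.
          branch 2.1.2 (add (q ↔ ¬p)):
            (q ↔ ¬p): β-rule — branch into q, ¬p  //  ¬q, ¬¬p.
              branch 2.1.2.1 (add q, ¬p):
                × closes — contains both p and ¬p.
              branch 2.1.2.2 (add ¬q, ¬¬p):
                ○ open, literals {p=true, q=false}.
      branch 2.2 (add ¬((s → t) → (q ↔ ¬p)), ¬p):
        ¬((s → t) → (q ↔ ¬p)): α-rule — add (s → t), ¬(q ↔ ¬p).
        (s → t): β-rule — branch into ¬s  //  t.
          branch 2.2.1 (add ¬s):
            ¬(q ↔ ¬p): β-rule — branch into q, ¬¬p  //  ¬q, ¬p.
              branch 2.2.1.1 (add q, ¬¬p):
                × closes — contains both p and ¬p.
              branch 2.2.1.2 (add ¬q, ¬p):
                ○ open, literals {p=false, q=false, s=false}.
          branch 2.2.2 (add t):
            ¬(q ↔ ¬p): β-rule — branch into q, ¬¬p  //  ¬q, ¬p.
              branch 2.2.2.1 (add q, ¬¬p):
                × closes — contains both p and ¬p.
              branch 2.2.2.2 (add ¬q, ¬p):
                ○ open, literals {p=false, q=false, t=true}.
3 branches closed, 8 open.
Each open branch fixes some atoms; the unmentioned ones are free. Counting distinct full assignments: branch {r=true, s=true} (p, t, q) contributes 8 new; branch {p=true, s=true} (t, q, r) contributes 4 new; branch {p=false, r=false, s=false} (t, q) contributes 4 new; branch {r=true} (p, t, s, q) contributes 8 new; branch {p=true, s=true, t=false} (q, r) contributes 0 new; branch {p=true, q=false} (t, s, r) contributes 2 new; branch {p=false, q=false, s=false} (t, r) contributes 0 new; branch {p=false, q=false, t=true} (s, r) contributes 1 new. Total: 27.

27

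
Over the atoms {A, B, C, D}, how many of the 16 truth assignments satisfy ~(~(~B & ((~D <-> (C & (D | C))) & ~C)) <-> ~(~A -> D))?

10

Initial set: {~(~(~B & ((~D <-> (C & (D | C))) & ~C)) <-> ~(~A -> D))}.
~(~(~B & ((~D <-> (C & (D | C))) & ~C)) <-> ~(~A -> D)): β-rule — branch into ~(~B & ((~D <-> (C & (D | C))) & ~C)), ~~(~A -> D)  //  ~~(~B & ((~D <-> (C & (D | C))) & ~C)), ~(~A -> D).
  branch 1 (add ~(~B & ((~D <-> (C & (D | C))) & ~C)), ~~(~A -> D)):
    ~(~B & ((~D <-> (C & (D | C))) & ~C)): β-rule — branch into ~~B  //  ~((~D <-> (C & (D | C))) & ~C).
      branch 1.1 (add ~~B):
        ~~(~A -> D): β-rule — branch into ~~A  //  D.
          branch 1.1.1 (add ~~A):
            ○ open, literals {A=1, B=1}.
          branch 1.1.2 (add D):
            ○ open, literals {B=1, D=1}.
      branch 1.2 (add ~((~D <-> (C & (D | C))) & ~C)):
        ~~(~A -> D): β-rule — branch into ~~A  //  D.
          branch 1.2.1 (add ~~A):
            ~((~D <-> (C & (D | C))) & ~C): β-rule — branch into ~(~D <-> (C & (D | C)))  //  ~~C.
              branch 1.2.1.1 (add ~(~D <-> (C & (D | C)))):
                ~(~D <-> (C & (D | C))): β-rule — branch into ~D, ~(C & (D | C))  //  ~~D, (C & (D | C)).
                  branch 1.2.1.1.1 (add ~D, ~(C & (D | C))):
                    ~(C & (D | C)): β-rule — branch into ~C  //  ~(D | C).
                      branch 1.2.1.1.1.1 (add ~C):
                        ○ open, literals {A=1, C=0, D=0}.
                      branch 1.2.1.1.1.2 (add ~(D | C)):
                        ~(D | C): α-rule — add ~D, ~C.
                        ○ open, literals {A=1, C=0, D=0}.
                  branch 1.2.1.1.2 (add ~~D, (C & (D | C))):
                    (C & (D | C)): α-rule — add C, (D | C).
                    (D | C): β-rule — branch into D  //  C.
                      branch 1.2.1.1.2.1 (add D):
                        ○ open, literals {A=1, C=1, D=1}.
                      branch 1.2.1.1.2.2 (add C):
                        ○ open, literals {A=1, C=1, D=1}.
              branch 1.2.1.2 (add ~~C):
                ○ open, literals {A=1, C=1}.
          branch 1.2.2 (add D):
            ~((~D <-> (C & (D | C))) & ~C): β-rule — branch into ~(~D <-> (C & (D | C)))  //  ~~C.
              branch 1.2.2.1 (add ~(~D <-> (C & (D | C)))):
                ~(~D <-> (C & (D | C))): β-rule — branch into ~D, ~(C & (D | C))  //  ~~D, (C & (D | C)).
                  branch 1.2.2.1.1 (add ~D, ~(C & (D | C))):
                    × closes — contains both D and ~D.
                  branch 1.2.2.1.2 (add ~~D, (C & (D | C))):
                    (C & (D | C)): α-rule — add C, (D | C).
                    (D | C): β-rule — branch into D  //  C.
                      branch 1.2.2.1.2.1 (add D):
                        ○ open, literals {C=1, D=1}.
                      branch 1.2.2.1.2.2 (add C):
                        ○ open, literals {C=1, D=1}.
              branch 1.2.2.2 (add ~~C):
                ○ open, literals {C=1, D=1}.
  branch 2 (add ~~(~B & ((~D <-> (C & (D | C))) & ~C)), ~(~A -> D)):
    ~~(~B & ((~D <-> (C & (D | C))) & ~C)): α-rule — add ~B, ((~D <-> (C & (D | C))) & ~C).
    ~(~A -> D): α-rule — add ~A, ~D.
    ((~D <-> (C & (D | C))) & ~C): α-rule — add (~D <-> (C & (D | C))), ~C.
    (~D <-> (C & (D | C))): β-rule — branch into ~D, (C & (D | C))  //  ~~D, ~(C & (D | C)).
      branch 2.1 (add ~D, (C & (D | C))):
        (C & (D | C)): α-rule — add C, (D | C).
        × closes — contains both C and ~C.
      branch 2.2 (add ~~D, ~(C & (D | C))):
        × closes — contains both D and ~D.
3 branches closed, 10 open.
Each open branch fixes some atoms; the unmentioned ones are free. Counting distinct full assignments: branch {A=1, B=1} (C, D) contributes 4 new; branch {B=1, D=1} (A, C) contributes 2 new; branch {A=1, C=0, D=0} (B) contributes 1 new; branch {A=1, C=0, D=0} (B) contributes 0 new; branch {A=1, C=1, D=1} (B) contributes 1 new; branch {A=1, C=1, D=1} (B) contributes 0 new; branch {A=1, C=1} (B, D) contributes 1 new; branch {C=1, D=1} (A, B) contributes 1 new; branch {C=1, D=1} (A, B) contributes 0 new; branch {C=1, D=1} (A, B) contributes 0 new. Total: 10.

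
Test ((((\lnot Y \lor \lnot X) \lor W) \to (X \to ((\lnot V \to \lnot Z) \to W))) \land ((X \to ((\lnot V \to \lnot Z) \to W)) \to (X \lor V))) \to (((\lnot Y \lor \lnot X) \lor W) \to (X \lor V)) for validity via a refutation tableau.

Assume the negation and expand:
Initial set: {\lnot (((((\lnot Y \lor \lnot X) \lor W) \to (X \to ((\lnot V \to \lnot Z) \to W))) \land ((X \to ((\lnot V \to \lnot Z) \to W)) \to (X \lor V))) \to (((\lnot Y \lor \lnot X) \lor W) \to (X \lor V)))}.
\lnot (((((\lnot Y \lor \lnot X) \lor W) \to (X \to ((\lnot V \to \lnot Z) \to W))) \land ((X \to ((\lnot V \to \lnot Z) \to W)) \to (X \lor V))) \to (((\lnot Y \lor \lnot X) \lor W) \to (X \lor V))): α-rule — add ((((\lnot Y \lor \lnot X) \lor W) \to (X \to ((\lnot V \to \lnot Z) \to W))) \land ((X \to ((\lnot V \to \lnot Z) \to W)) \to (X \lor V))), \lnot (((\lnot Y \lor \lnot X) \lor W) \to (X \lor V)).
((((\lnot Y \lor \lnot X) \lor W) \to (X \to ((\lnot V \to \lnot Z) \to W))) \land ((X \to ((\lnot V \to \lnot Z) \to W)) \to (X \lor V))): α-rule — add (((\lnot Y \lor \lnot X) \lor W) \to (X \to ((\lnot V \to \lnot Z) \to W))), ((X \to ((\lnot V \to \lnot Z) \to W)) \to (X \lor V)).
\lnot (((\lnot Y \lor \lnot X) \lor W) \to (X \lor V)): α-rule — add ((\lnot Y \lor \lnot X) \lor W), \lnot (X \lor V).
\lnot (X \lor V): α-rule — add \lnot X, \lnot V.
(((\lnot Y \lor \lnot X) \lor W) \to (X \to ((\lnot V \to \lnot Z) \to W))): β-rule — branch into \lnot ((\lnot Y \lor \lnot X) \lor W)  //  (X \to ((\lnot V \to \lnot Z) \to W)).
  branch 1 (add \lnot ((\lnot Y \lor \lnot X) \lor W)):
    \lnot ((\lnot Y \lor \lnot X) \lor W): α-rule — add \lnot (\lnot Y \lor \lnot X), \lnot W.
    \lnot (\lnot Y \lor \lnot X): α-rule — add \lnot \lnot Y, \lnot \lnot X.
    × closes — contains both X and \lnot X.
  branch 2 (add (X \to ((\lnot V \to \lnot Z) \to W))):
    ((X \to ((\lnot V \to \lnot Z) \to W)) \to (X \lor V)): β-rule — branch into \lnot (X \to ((\lnot V \to \lnot Z) \to W))  //  (X \lor V).
      branch 2.1 (add \lnot (X \to ((\lnot V \to \lnot Z) \to W))):
        \lnot (X \to ((\lnot V \to \lnot Z) \to W)): α-rule — add X, \lnot ((\lnot V \to \lnot Z) \to W).
        × closes — contains both X and \lnot X.
      branch 2.2 (add (X \lor V)):
        ((\lnot Y \lor \lnot X) \lor W): β-rule — branch into (\lnot Y \lor \lnot X)  //  W.
          branch 2.2.1 (add (\lnot Y \lor \lnot X)):
            (X \to ((\lnot V \to \lnot Z) \to W)): β-rule — branch into \lnot X  //  ((\lnot V \to \lnot Z) \to W).
              branch 2.2.1.1 (add \lnot X):
                (X \lor V): β-rule — branch into X  //  V.
                  branch 2.2.1.1.1 (add X):
                    × closes — contains both X and \lnot X.
                  branch 2.2.1.1.2 (add V):
                    × closes — contains both V and \lnot V.
              branch 2.2.1.2 (add ((\lnot V \to \lnot Z) \to W)):
                (X \lor V): β-rule — branch into X  //  V.
                  branch 2.2.1.2.1 (add X):
                    × closes — contains both X and \lnot X.
                  branch 2.2.1.2.2 (add V):
                    × closes — contains both V and \lnot V.
          branch 2.2.2 (add W):
            (X \to ((\lnot V \to \lnot Z) \to W)): β-rule — branch into \lnot X  //  ((\lnot V \to \lnot Z) \to W).
              branch 2.2.2.1 (add \lnot X):
                (X \lor V): β-rule — branch into X  //  V.
                  branch 2.2.2.1.1 (add X):
                    × closes — contains both X and \lnot X.
                  branch 2.2.2.1.2 (add V):
                    × closes — contains both V and \lnot V.
              branch 2.2.2.2 (add ((\lnot V \to \lnot Z) \to W)):
                (X \lor V): β-rule — branch into X  //  V.
                  branch 2.2.2.2.1 (add X):
                    × closes — contains both X and \lnot X.
                  branch 2.2.2.2.2 (add V):
                    × closes — contains both V and \lnot V.
All 10 branches close.
Every branch closed, so the negation is unsatisfiable and the formula is valid.

Valid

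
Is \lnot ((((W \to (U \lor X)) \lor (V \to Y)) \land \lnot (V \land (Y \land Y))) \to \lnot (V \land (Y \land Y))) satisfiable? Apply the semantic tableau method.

Unsatisfiable

Initial set: {\lnot ((((W \to (U \lor X)) \lor (V \to Y)) \land \lnot (V \land (Y \land Y))) \to \lnot (V \land (Y \land Y)))}.
\lnot ((((W \to (U \lor X)) \lor (V \to Y)) \land \lnot (V \land (Y \land Y))) \to \lnot (V \land (Y \land Y))): α-rule — add (((W \to (U \lor X)) \lor (V \to Y)) \land \lnot (V \land (Y \land Y))), \lnot \lnot (V \land (Y \land Y)).
(((W \to (U \lor X)) \lor (V \to Y)) \land \lnot (V \land (Y \land Y))): α-rule — add ((W \to (U \lor X)) \lor (V \to Y)), \lnot (V \land (Y \land Y)).
\lnot \lnot (V \land (Y \land Y)): α-rule — add V, (Y \land Y).
(Y \land Y): α-rule — add Y, Y.
((W \to (U \lor X)) \lor (V \to Y)): β-rule — branch into (W \to (U \lor X))  //  (V \to Y).
  branch 1 (add (W \to (U \lor X))):
    \lnot (V \land (Y \land Y)): β-rule — branch into \lnot V  //  \lnot (Y \land Y).
      branch 1.1 (add \lnot V):
        × closes — contains both V and \lnot V.
      branch 1.2 (add \lnot (Y \land Y)):
        (W \to (U \lor X)): β-rule — branch into \lnot W  //  (U \lor X).
          branch 1.2.1 (add \lnot W):
            \lnot (Y \land Y): β-rule — branch into \lnot Y  //  \lnot Y.
              branch 1.2.1.1 (add \lnot Y):
                × closes — contains both Y and \lnot Y.
              branch 1.2.1.2 (add \lnot Y):
                × closes — contains both Y and \lnot Y.
          branch 1.2.2 (add (U \lor X)):
            \lnot (Y \land Y): β-rule — branch into \lnot Y  //  \lnot Y.
              branch 1.2.2.1 (add \lnot Y):
                × closes — contains both Y and \lnot Y.
              branch 1.2.2.2 (add \lnot Y):
                × closes — contains both Y and \lnot Y.
  branch 2 (add (V \to Y)):
    \lnot (V \land (Y \land Y)): β-rule — branch into \lnot V  //  \lnot (Y \land Y).
      branch 2.1 (add \lnot V):
        × closes — contains both V and \lnot V.
      branch 2.2 (add \lnot (Y \land Y)):
        (V \to Y): β-rule — branch into \lnot V  //  Y.
          branch 2.2.1 (add \lnot V):
            × closes — contains both V and \lnot V.
          branch 2.2.2 (add Y):
            \lnot (Y \land Y): β-rule — branch into \lnot Y  //  \lnot Y.
              branch 2.2.2.1 (add \lnot Y):
                × closes — contains both Y and \lnot Y.
              branch 2.2.2.2 (add \lnot Y):
                × closes — contains both Y and \lnot Y.
All 9 branches close.
Every branch closed; the formula is unsatisfiable.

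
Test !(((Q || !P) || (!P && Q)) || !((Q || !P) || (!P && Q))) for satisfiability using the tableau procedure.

Initial set: {!(((Q || !P) || (!P && Q)) || !((Q || !P) || (!P && Q)))}.
!(((Q || !P) || (!P && Q)) || !((Q || !P) || (!P && Q))): α-rule — add !((Q || !P) || (!P && Q)), !!((Q || !P) || (!P && Q)).
!((Q || !P) || (!P && Q)): α-rule — add !(Q || !P), !(!P && Q).
!(Q || !P): α-rule — add !Q, !!P.
!!((Q || !P) || (!P && Q)): β-rule — branch into (Q || !P)  //  (!P && Q).
  branch 1 (add (Q || !P)):
    !(!P && Q): β-rule — branch into !!P  //  !Q.
      branch 1.1 (add !!P):
        (Q || !P): β-rule — branch into Q  //  !P.
          branch 1.1.1 (add Q):
            × closes — contains both Q and !Q.
          branch 1.1.2 (add !P):
            × closes — contains both P and !P.
      branch 1.2 (add !Q):
        (Q || !P): β-rule — branch into Q  //  !P.
          branch 1.2.1 (add Q):
            × closes — contains both Q and !Q.
          branch 1.2.2 (add !P):
            × closes — contains both P and !P.
  branch 2 (add (!P && Q)):
    (!P && Q): α-rule — add !P, Q.
    × closes — contains both P and !P.
All 5 branches close.
Every branch closed; the formula is unsatisfiable.

Unsatisfiable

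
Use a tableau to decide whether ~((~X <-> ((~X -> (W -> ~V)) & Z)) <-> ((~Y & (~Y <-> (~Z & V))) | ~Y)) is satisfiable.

Satisfiable

Initial set: {~((~X <-> ((~X -> (W -> ~V)) & Z)) <-> ((~Y & (~Y <-> (~Z & V))) | ~Y))}.
~((~X <-> ((~X -> (W -> ~V)) & Z)) <-> ((~Y & (~Y <-> (~Z & V))) | ~Y)): β-rule — branch into (~X <-> ((~X -> (W -> ~V)) & Z)), ~((~Y & (~Y <-> (~Z & V))) | ~Y)  //  ~(~X <-> ((~X -> (W -> ~V)) & Z)), ((~Y & (~Y <-> (~Z & V))) | ~Y).
  branch 1 (add (~X <-> ((~X -> (W -> ~V)) & Z)), ~((~Y & (~Y <-> (~Z & V))) | ~Y)):
    ~((~Y & (~Y <-> (~Z & V))) | ~Y): α-rule — add ~(~Y & (~Y <-> (~Z & V))), ~~Y.
    (~X <-> ((~X -> (W -> ~V)) & Z)): β-rule — branch into ~X, ((~X -> (W -> ~V)) & Z)  //  ~~X, ~((~X -> (W -> ~V)) & Z).
      branch 1.1 (add ~X, ((~X -> (W -> ~V)) & Z)):
        ((~X -> (W -> ~V)) & Z): α-rule — add (~X -> (W -> ~V)), Z.
        ~(~Y & (~Y <-> (~Z & V))): β-rule — branch into ~~Y  //  ~(~Y <-> (~Z & V)).
          branch 1.1.1 (add ~~Y):
            (~X -> (W -> ~V)): β-rule — branch into ~~X  //  (W -> ~V).
              branch 1.1.1.1 (add ~~X):
                × closes — contains both X and ~X.
              branch 1.1.1.2 (add (W -> ~V)):
                (W -> ~V): β-rule — branch into ~W  //  ~V.
                  branch 1.1.1.2.1 (add ~W):
                    ○ open, literals {W=0, X=0, Y=1, Z=1}.
                  branch 1.1.1.2.2 (add ~V):
                    ○ open, literals {V=0, X=0, Y=1, Z=1}.
          branch 1.1.2 (add ~(~Y <-> (~Z & V))):
            (~X -> (W -> ~V)): β-rule — branch into ~~X  //  (W -> ~V).
              branch 1.1.2.1 (add ~~X):
                × closes — contains both X and ~X.
              branch 1.1.2.2 (add (W -> ~V)):
                ~(~Y <-> (~Z & V)): β-rule — branch into ~Y, ~(~Z & V)  //  ~~Y, (~Z & V).
                  branch 1.1.2.2.1 (add ~Y, ~(~Z & V)):
                    × closes — contains both Y and ~Y.
                  branch 1.1.2.2.2 (add ~~Y, (~Z & V)):
                    (~Z & V): α-rule — add ~Z, V.
                    × closes — contains both Z and ~Z.
      branch 1.2 (add ~~X, ~((~X -> (W -> ~V)) & Z)):
        ~(~Y & (~Y <-> (~Z & V))): β-rule — branch into ~~Y  //  ~(~Y <-> (~Z & V)).
          branch 1.2.1 (add ~~Y):
            ~((~X -> (W -> ~V)) & Z): β-rule — branch into ~(~X -> (W -> ~V))  //  ~Z.
              branch 1.2.1.1 (add ~(~X -> (W -> ~V))):
                ~(~X -> (W -> ~V)): α-rule — add ~X, ~(W -> ~V).
                × closes — contains both X and ~X.
              branch 1.2.1.2 (add ~Z):
                ○ open, literals {X=1, Y=1, Z=0}.
          branch 1.2.2 (add ~(~Y <-> (~Z & V))):
            ~((~X -> (W -> ~V)) & Z): β-rule — branch into ~(~X -> (W -> ~V))  //  ~Z.
              branch 1.2.2.1 (add ~(~X -> (W -> ~V))):
                ~(~X -> (W -> ~V)): α-rule — add ~X, ~(W -> ~V).
                × closes — contains both X and ~X.
              branch 1.2.2.2 (add ~Z):
                ~(~Y <-> (~Z & V)): β-rule — branch into ~Y, ~(~Z & V)  //  ~~Y, (~Z & V).
                  branch 1.2.2.2.1 (add ~Y, ~(~Z & V)):
                    × closes — contains both Y and ~Y.
                  branch 1.2.2.2.2 (add ~~Y, (~Z & V)):
                    (~Z & V): α-rule — add ~Z, V.
                    ○ open, literals {V=1, X=1, Y=1, Z=0}.
  branch 2 (add ~(~X <-> ((~X -> (W -> ~V)) & Z)), ((~Y & (~Y <-> (~Z & V))) | ~Y)):
    ~(~X <-> ((~X -> (W -> ~V)) & Z)): β-rule — branch into ~X, ~((~X -> (W -> ~V)) & Z)  //  ~~X, ((~X -> (W -> ~V)) & Z).
      branch 2.1 (add ~X, ~((~X -> (W -> ~V)) & Z)):
        ((~Y & (~Y <-> (~Z & V))) | ~Y): β-rule — branch into (~Y & (~Y <-> (~Z & V)))  //  ~Y.
          branch 2.1.1 (add (~Y & (~Y <-> (~Z & V)))):
            (~Y & (~Y <-> (~Z & V))): α-rule — add ~Y, (~Y <-> (~Z & V)).
            ~((~X -> (W -> ~V)) & Z): β-rule — branch into ~(~X -> (W -> ~V))  //  ~Z.
              branch 2.1.1.1 (add ~(~X -> (W -> ~V))):
                ~(~X -> (W -> ~V)): α-rule — add ~X, ~(W -> ~V).
                ~(W -> ~V): α-rule — add W, ~~V.
                (~Y <-> (~Z & V)): β-rule — branch into ~Y, (~Z & V)  //  ~~Y, ~(~Z & V).
                  branch 2.1.1.1.1 (add ~Y, (~Z & V)):
                    (~Z & V): α-rule — add ~Z, V.
                    ○ open, literals {V=1, W=1, X=0, Y=0, Z=0}.
                  branch 2.1.1.1.2 (add ~~Y, ~(~Z & V)):
                    × closes — contains both Y and ~Y.
              branch 2.1.1.2 (add ~Z):
                (~Y <-> (~Z & V)): β-rule — branch into ~Y, (~Z & V)  //  ~~Y, ~(~Z & V).
                  branch 2.1.1.2.1 (add ~Y, (~Z & V)):
                    (~Z & V): α-rule — add ~Z, V.
                    ○ open, literals {V=1, X=0, Y=0, Z=0}.
                  branch 2.1.1.2.2 (add ~~Y, ~(~Z & V)):
                    × closes — contains both Y and ~Y.
          branch 2.1.2 (add ~Y):
            ~((~X -> (W -> ~V)) & Z): β-rule — branch into ~(~X -> (W -> ~V))  //  ~Z.
              branch 2.1.2.1 (add ~(~X -> (W -> ~V))):
                ~(~X -> (W -> ~V)): α-rule — add ~X, ~(W -> ~V).
                ~(W -> ~V): α-rule — add W, ~~V.
                ○ open, literals {V=1, W=1, X=0, Y=0}.
              branch 2.1.2.2 (add ~Z):
                ○ open, literals {X=0, Y=0, Z=0}.
      branch 2.2 (add ~~X, ((~X -> (W -> ~V)) & Z)):
        ((~X -> (W -> ~V)) & Z): α-rule — add (~X -> (W -> ~V)), Z.
        ((~Y & (~Y <-> (~Z & V))) | ~Y): β-rule — branch into (~Y & (~Y <-> (~Z & V)))  //  ~Y.
          branch 2.2.1 (add (~Y & (~Y <-> (~Z & V)))):
            (~Y & (~Y <-> (~Z & V))): α-rule — add ~Y, (~Y <-> (~Z & V)).
            (~X -> (W -> ~V)): β-rule — branch into ~~X  //  (W -> ~V).
              branch 2.2.1.1 (add ~~X):
                (~Y <-> (~Z & V)): β-rule — branch into ~Y, (~Z & V)  //  ~~Y, ~(~Z & V).
                  branch 2.2.1.1.1 (add ~Y, (~Z & V)):
                    (~Z & V): α-rule — add ~Z, V.
                    × closes — contains both Z and ~Z.
                  branch 2.2.1.1.2 (add ~~Y, ~(~Z & V)):
                    × closes — contains both Y and ~Y.
              branch 2.2.1.2 (add (W -> ~V)):
                (~Y <-> (~Z & V)): β-rule — branch into ~Y, (~Z & V)  //  ~~Y, ~(~Z & V).
                  branch 2.2.1.2.1 (add ~Y, (~Z & V)):
                    (~Z & V): α-rule — add ~Z, V.
                    × closes — contains both Z and ~Z.
                  branch 2.2.1.2.2 (add ~~Y, ~(~Z & V)):
                    × closes — contains both Y and ~Y.
          branch 2.2.2 (add ~Y):
            (~X -> (W -> ~V)): β-rule — branch into ~~X  //  (W -> ~V).
              branch 2.2.2.1 (add ~~X):
                ○ open, literals {X=1, Y=0, Z=1}.
              branch 2.2.2.2 (add (W -> ~V)):
                (W -> ~V): β-rule — branch into ~W  //  ~V.
                  branch 2.2.2.2.1 (add ~W):
                    ○ open, literals {W=0, X=1, Y=0, Z=1}.
                  branch 2.2.2.2.2 (add ~V):
                    ○ open, literals {V=0, X=1, Y=0, Z=1}.
13 branches closed, 11 open.
An open branch gives a satisfying assignment: W=0, X=0, Y=1, Z=1.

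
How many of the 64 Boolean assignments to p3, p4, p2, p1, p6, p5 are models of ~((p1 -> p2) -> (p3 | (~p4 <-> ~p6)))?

12

Initial set: {T ~((p1 -> p2) -> (p3 | (~p4 <-> ~p6)))}.
T ~((p1 -> p2) -> (p3 | (~p4 <-> ~p6))): α-rule — add T (p1 -> p2), F (p3 | (~p4 <-> ~p6)).
F (p3 | (~p4 <-> ~p6)): α-rule — add F p3, F (~p4 <-> ~p6).
T (p1 -> p2): β-rule — branch into F p1  //  T p2.
  branch 1 (add F p1):
    F (~p4 <-> ~p6): β-rule — branch into T ~p4, F ~p6  //  F ~p4, T ~p6.
      branch 1.1 (add T ~p4, F ~p6):
        ○ open, literals {p1=0, p3=0, p4=0, p6=1}.
      branch 1.2 (add F ~p4, T ~p6):
        ○ open, literals {p1=0, p3=0, p4=1, p6=0}.
  branch 2 (add T p2):
    F (~p4 <-> ~p6): β-rule — branch into T ~p4, F ~p6  //  F ~p4, T ~p6.
      branch 2.1 (add T ~p4, F ~p6):
        ○ open, literals {p2=1, p3=0, p4=0, p6=1}.
      branch 2.2 (add F ~p4, T ~p6):
        ○ open, literals {p2=1, p3=0, p4=1, p6=0}.
0 branches closed, 4 open.
Each open branch fixes some atoms; the unmentioned ones are free. Counting distinct full assignments: branch {p1=0, p3=0, p4=0, p6=1} (p2, p5) contributes 4 new; branch {p1=0, p3=0, p4=1, p6=0} (p2, p5) contributes 4 new; branch {p2=1, p3=0, p4=0, p6=1} (p1, p5) contributes 2 new; branch {p2=1, p3=0, p4=1, p6=0} (p1, p5) contributes 2 new. Total: 12.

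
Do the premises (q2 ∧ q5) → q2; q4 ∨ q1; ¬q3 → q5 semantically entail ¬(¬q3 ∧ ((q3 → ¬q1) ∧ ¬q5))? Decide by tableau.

Initial set: {((q2 ∧ q5) → q2); (q4 ∨ q1); (¬q3 → q5); ¬¬(¬q3 ∧ ((q3 → ¬q1) ∧ ¬q5))}.
¬¬(¬q3 ∧ ((q3 → ¬q1) ∧ ¬q5)): α-rule — add ¬q3, ((q3 → ¬q1) ∧ ¬q5).
((q3 → ¬q1) ∧ ¬q5): α-rule — add (q3 → ¬q1), ¬q5.
((q2 ∧ q5) → q2): β-rule — branch into ¬(q2 ∧ q5)  //  q2.
  branch 1 (add ¬(q2 ∧ q5)):
    (q4 ∨ q1): β-rule — branch into q4  //  q1.
      branch 1.1 (add q4):
        (¬q3 → q5): β-rule — branch into ¬¬q3  //  q5.
          branch 1.1.1 (add ¬¬q3):
            × closes — contains both q3 and ¬q3.
          branch 1.1.2 (add q5):
            × closes — contains both q5 and ¬q5.
      branch 1.2 (add q1):
        (¬q3 → q5): β-rule — branch into ¬¬q3  //  q5.
          branch 1.2.1 (add ¬¬q3):
            × closes — contains both q3 and ¬q3.
          branch 1.2.2 (add q5):
            × closes — contains both q5 and ¬q5.
  branch 2 (add q2):
    (q4 ∨ q1): β-rule — branch into q4  //  q1.
      branch 2.1 (add q4):
        (¬q3 → q5): β-rule — branch into ¬¬q3  //  q5.
          branch 2.1.1 (add ¬¬q3):
            × closes — contains both q3 and ¬q3.
          branch 2.1.2 (add q5):
            × closes — contains both q5 and ¬q5.
      branch 2.2 (add q1):
        (¬q3 → q5): β-rule — branch into ¬¬q3  //  q5.
          branch 2.2.1 (add ¬¬q3):
            × closes — contains both q3 and ¬q3.
          branch 2.2.2 (add q5):
            × closes — contains both q5 and ¬q5.
All 8 branches close.
Every branch closed, so the premises entail the conclusion.

Yes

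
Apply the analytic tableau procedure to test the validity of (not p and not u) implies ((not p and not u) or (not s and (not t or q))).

Assume the negation and expand:
Initial set: {not ((not p and not u) implies ((not p and not u) or (not s and (not t or q))))}.
not ((not p and not u) implies ((not p and not u) or (not s and (not t or q)))): α-rule — add (not p and not u), not ((not p and not u) or (not s and (not t or q))).
(not p and not u): α-rule — add not p, not u.
not ((not p and not u) or (not s and (not t or q))): α-rule — add not (not p and not u), not (not s and (not t or q)).
not (not p and not u): β-rule — branch into not not p  //  not not u.
  branch 1 (add not not p):
    × closes — contains both p and not p.
  branch 2 (add not not u):
    × closes — contains both u and not u.
All 2 branches close.
Every branch closed, so the negation is unsatisfiable and the formula is valid.

Valid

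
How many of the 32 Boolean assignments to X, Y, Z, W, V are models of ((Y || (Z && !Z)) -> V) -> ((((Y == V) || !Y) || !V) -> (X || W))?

Initial set: {(((Y || (Z && !Z)) -> V) -> ((((Y == V) || !Y) || !V) -> (X || W)))}.
(((Y || (Z && !Z)) -> V) -> ((((Y == V) || !Y) || !V) -> (X || W))): β-rule — branch into !((Y || (Z && !Z)) -> V)  //  ((((Y == V) || !Y) || !V) -> (X || W)).
  branch 1 (add !((Y || (Z && !Z)) -> V)):
    !((Y || (Z && !Z)) -> V): α-rule — add (Y || (Z && !Z)), !V.
    (Y || (Z && !Z)): β-rule — branch into Y  //  (Z && !Z).
      branch 1.1 (add Y):
        ○ open, literals {V=false, Y=true}.
      branch 1.2 (add (Z && !Z)):
        (Z && !Z): α-rule — add Z, !Z.
        × closes — contains both Z and !Z.
  branch 2 (add ((((Y == V) || !Y) || !V) -> (X || W))):
    ((((Y == V) || !Y) || !V) -> (X || W)): β-rule — branch into !(((Y == V) || !Y) || !V)  //  (X || W).
      branch 2.1 (add !(((Y == V) || !Y) || !V)):
        !(((Y == V) || !Y) || !V): α-rule — add !((Y == V) || !Y), !!V.
        !((Y == V) || !Y): α-rule — add !(Y == V), !!Y.
        !(Y == V): β-rule — branch into Y, !V  //  !Y, V.
          branch 2.1.1 (add Y, !V):
            × closes — contains both V and !V.
          branch 2.1.2 (add !Y, V):
            × closes — contains both Y and !Y.
      branch 2.2 (add (X || W)):
        (X || W): β-rule — branch into X  //  W.
          branch 2.2.1 (add X):
            ○ open, literals {X=true}.
          branch 2.2.2 (add W):
            ○ open, literals {W=true}.
3 branches closed, 3 open.
Each open branch fixes some atoms; the unmentioned ones are free. Counting distinct full assignments: branch {V=false, Y=true} (X, Z, W) contributes 8 new; branch {X=true} (Y, Z, W, V) contributes 12 new; branch {W=true} (X, Y, Z, V) contributes 6 new. Total: 26.

26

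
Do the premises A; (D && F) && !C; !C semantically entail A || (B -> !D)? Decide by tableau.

Yes

Initial set: {A; ((D && F) && !C); !C; !(A || (B -> !D))}.
((D && F) && !C): α-rule — add (D && F), !C.
!(A || (B -> !D)): α-rule — add !A, !(B -> !D).
× closes — contains both A and !A.
All 1 branch closes.
Every branch closed, so the premises entail the conclusion.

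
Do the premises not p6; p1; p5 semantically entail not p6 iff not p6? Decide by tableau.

Initial set: {not p6; p1; p5; not (not p6 iff not p6)}.
not (not p6 iff not p6): β-rule — branch into not p6, not not p6  //  not not p6, not p6.
  branch 1 (add not p6, not not p6):
    × closes — contains both p6 and not p6.
  branch 2 (add not not p6, not p6):
    × closes — contains both p6 and not p6.
All 2 branches close.
Every branch closed, so the premises entail the conclusion.

Yes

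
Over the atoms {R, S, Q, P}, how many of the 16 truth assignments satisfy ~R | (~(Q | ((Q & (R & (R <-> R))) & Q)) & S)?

10

Initial set: {(~R | (~(Q | ((Q & (R & (R <-> R))) & Q)) & S))}.
(~R | (~(Q | ((Q & (R & (R <-> R))) & Q)) & S)): β-rule — branch into ~R  //  (~(Q | ((Q & (R & (R <-> R))) & Q)) & S).
  branch 1 (add ~R):
    ○ open, literals {R=0}.
  branch 2 (add (~(Q | ((Q & (R & (R <-> R))) & Q)) & S)):
    (~(Q | ((Q & (R & (R <-> R))) & Q)) & S): α-rule — add ~(Q | ((Q & (R & (R <-> R))) & Q)), S.
    ~(Q | ((Q & (R & (R <-> R))) & Q)): α-rule — add ~Q, ~((Q & (R & (R <-> R))) & Q).
    ~((Q & (R & (R <-> R))) & Q): β-rule — branch into ~(Q & (R & (R <-> R)))  //  ~Q.
      branch 2.1 (add ~(Q & (R & (R <-> R)))):
        ~(Q & (R & (R <-> R))): β-rule — branch into ~Q  //  ~(R & (R <-> R)).
          branch 2.1.1 (add ~Q):
            ○ open, literals {Q=0, S=1}.
          branch 2.1.2 (add ~(R & (R <-> R))):
            ~(R & (R <-> R)): β-rule — branch into ~R  //  ~(R <-> R).
              branch 2.1.2.1 (add ~R):
                ○ open, literals {Q=0, R=0, S=1}.
              branch 2.1.2.2 (add ~(R <-> R)):
                ~(R <-> R): β-rule — branch into R, ~R  //  ~R, R.
                  branch 2.1.2.2.1 (add R, ~R):
                    × closes — contains both R and ~R.
                  branch 2.1.2.2.2 (add ~R, R):
                    × closes — contains both R and ~R.
      branch 2.2 (add ~Q):
        ○ open, literals {Q=0, S=1}.
2 branches closed, 4 open.
Each open branch fixes some atoms; the unmentioned ones are free. Counting distinct full assignments: branch {R=0} (S, Q, P) contributes 8 new; branch {Q=0, S=1} (R, P) contributes 2 new; branch {Q=0, R=0, S=1} (P) contributes 0 new; branch {Q=0, S=1} (R, P) contributes 0 new. Total: 10.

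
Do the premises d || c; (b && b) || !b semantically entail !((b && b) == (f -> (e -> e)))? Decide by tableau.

Initial set: {(d || c); ((b && b) || !b); !!((b && b) == (f -> (e -> e)))}.
(d || c): β-rule — branch into d  //  c.
  branch 1 (add d):
    ((b && b) || !b): β-rule — branch into (b && b)  //  !b.
      branch 1.1 (add (b && b)):
        (b && b): α-rule — add b, b.
        !!((b && b) == (f -> (e -> e))): β-rule — branch into (b && b), (f -> (e -> e))  //  !(b && b), !(f -> (e -> e)).
          branch 1.1.1 (add (b && b), (f -> (e -> e))):
            (b && b): α-rule — add b, b.
            (f -> (e -> e)): β-rule — branch into !f  //  (e -> e).
              branch 1.1.1.1 (add !f):
                ○ open, literals {b=true, d=true, f=false}.
              branch 1.1.1.2 (add (e -> e)):
                (e -> e): β-rule — branch into !e  //  e.
                  branch 1.1.1.2.1 (add !e):
                    ○ open, literals {b=true, d=true, e=false}.
                  branch 1.1.1.2.2 (add e):
                    ○ open, literals {b=true, d=true, e=true}.
          branch 1.1.2 (add !(b && b), !(f -> (e -> e))):
            !(f -> (e -> e)): α-rule — add f, !(e -> e).
            !(e -> e): α-rule — add e, !e.
            × closes — contains both e and !e.
      branch 1.2 (add !b):
        !!((b && b) == (f -> (e -> e))): β-rule — branch into (b && b), (f -> (e -> e))  //  !(b && b), !(f -> (e -> e)).
          branch 1.2.1 (add (b && b), (f -> (e -> e))):
            (b && b): α-rule — add b, b.
            × closes — contains both b and !b.
          branch 1.2.2 (add !(b && b), !(f -> (e -> e))):
            !(f -> (e -> e)): α-rule — add f, !(e -> e).
            !(e -> e): α-rule — add e, !e.
            × closes — contains both e and !e.
  branch 2 (add c):
    ((b && b) || !b): β-rule — branch into (b && b)  //  !b.
      branch 2.1 (add (b && b)):
        (b && b): α-rule — add b, b.
        !!((b && b) == (f -> (e -> e))): β-rule — branch into (b && b), (f -> (e -> e))  //  !(b && b), !(f -> (e -> e)).
          branch 2.1.1 (add (b && b), (f -> (e -> e))):
            (b && b): α-rule — add b, b.
            (f -> (e -> e)): β-rule — branch into !f  //  (e -> e).
              branch 2.1.1.1 (add !f):
                ○ open, literals {b=true, c=true, f=false}.
              branch 2.1.1.2 (add (e -> e)):
                (e -> e): β-rule — branch into !e  //  e.
                  branch 2.1.1.2.1 (add !e):
                    ○ open, literals {b=true, c=true, e=false}.
                  branch 2.1.1.2.2 (add e):
                    ○ open, literals {b=true, c=true, e=true}.
          branch 2.1.2 (add !(b && b), !(f -> (e -> e))):
            !(f -> (e -> e)): α-rule — add f, !(e -> e).
            !(e -> e): α-rule — add e, !e.
            × closes — contains both e and !e.
      branch 2.2 (add !b):
        !!((b && b) == (f -> (e -> e))): β-rule — branch into (b && b), (f -> (e -> e))  //  !(b && b), !(f -> (e -> e)).
          branch 2.2.1 (add (b && b), (f -> (e -> e))):
            (b && b): α-rule — add b, b.
            × closes — contains both b and !b.
          branch 2.2.2 (add !(b && b), !(f -> (e -> e))):
            !(f -> (e -> e)): α-rule — add f, !(e -> e).
            !(e -> e): α-rule — add e, !e.
            × closes — contains both e and !e.
6 branches closed, 6 open.
An open branch gives a countermodel: b=true, d=true, f=false (unmentioned atoms arbitrary); the premises hold there but the conclusion fails.

No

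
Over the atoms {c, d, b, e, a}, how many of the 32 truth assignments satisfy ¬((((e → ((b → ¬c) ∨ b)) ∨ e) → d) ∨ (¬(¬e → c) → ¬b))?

2

Initial set: {¬((((e → ((b → ¬c) ∨ b)) ∨ e) → d) ∨ (¬(¬e → c) → ¬b))}.
¬((((e → ((b → ¬c) ∨ b)) ∨ e) → d) ∨ (¬(¬e → c) → ¬b)): α-rule — add ¬(((e → ((b → ¬c) ∨ b)) ∨ e) → d), ¬(¬(¬e → c) → ¬b).
¬(((e → ((b → ¬c) ∨ b)) ∨ e) → d): α-rule — add ((e → ((b → ¬c) ∨ b)) ∨ e), ¬d.
¬(¬(¬e → c) → ¬b): α-rule — add ¬(¬e → c), ¬¬b.
¬(¬e → c): α-rule — add ¬e, ¬c.
((e → ((b → ¬c) ∨ b)) ∨ e): β-rule — branch into (e → ((b → ¬c) ∨ b))  //  e.
  branch 1 (add (e → ((b → ¬c) ∨ b))):
    (e → ((b → ¬c) ∨ b)): β-rule — branch into ¬e  //  ((b → ¬c) ∨ b).
      branch 1.1 (add ¬e):
        ○ open, literals {b=1, c=0, d=0, e=0}.
      branch 1.2 (add ((b → ¬c) ∨ b)):
        ((b → ¬c) ∨ b): β-rule — branch into (b → ¬c)  //  b.
          branch 1.2.1 (add (b → ¬c)):
            (b → ¬c): β-rule — branch into ¬b  //  ¬c.
              branch 1.2.1.1 (add ¬b):
                × closes — contains both b and ¬b.
              branch 1.2.1.2 (add ¬c):
                ○ open, literals {b=1, c=0, d=0, e=0}.
          branch 1.2.2 (add b):
            ○ open, literals {b=1, c=0, d=0, e=0}.
  branch 2 (add e):
    × closes — contains both e and ¬e.
2 branches closed, 3 open.
Each open branch fixes some atoms; the unmentioned ones are free. Counting distinct full assignments: branch {b=1, c=0, d=0, e=0} (a) contributes 2 new; branch {b=1, c=0, d=0, e=0} (a) contributes 0 new; branch {b=1, c=0, d=0, e=0} (a) contributes 0 new. Total: 2.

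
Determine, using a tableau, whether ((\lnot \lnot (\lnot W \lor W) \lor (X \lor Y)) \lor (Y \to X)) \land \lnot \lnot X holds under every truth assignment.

Not valid

Assume the negation and expand:
Initial set: {F (((\lnot \lnot (\lnot W \lor W) \lor (X \lor Y)) \lor (Y \to X)) \land \lnot \lnot X)}.
F (((\lnot \lnot (\lnot W \lor W) \lor (X \lor Y)) \lor (Y \to X)) \land \lnot \lnot X): β-rule — branch into F ((\lnot \lnot (\lnot W \lor W) \lor (X \lor Y)) \lor (Y \to X))  //  F \lnot \lnot X.
  branch 1 (add F ((\lnot \lnot (\lnot W \lor W) \lor (X \lor Y)) \lor (Y \to X))):
    F ((\lnot \lnot (\lnot W \lor W) \lor (X \lor Y)) \lor (Y \to X)): α-rule — add F (\lnot \lnot (\lnot W \lor W) \lor (X \lor Y)), F (Y \to X).
    F (\lnot \lnot (\lnot W \lor W) \lor (X \lor Y)): α-rule — add F \lnot \lnot (\lnot W \lor W), F (X \lor Y).
    F (Y \to X): α-rule — add T Y, F X.
    F \lnot \lnot (\lnot W \lor W): drop double negation, giving F (\lnot W \lor W).
    F (X \lor Y): α-rule — add F X, F Y.
    × closes — contains both Y and \lnot Y.
  branch 2 (add F \lnot \lnot X):
    F \lnot \lnot X: drop double negation, giving F X.
    ○ open, literals {X=0}.
1 branch closed, 1 open.
An open branch gives a countermodel: X=0 (unmentioned atoms arbitrary); under it the original formula is false.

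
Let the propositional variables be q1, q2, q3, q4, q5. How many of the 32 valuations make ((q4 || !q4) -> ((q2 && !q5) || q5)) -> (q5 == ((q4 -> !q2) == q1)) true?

20

Initial set: {(((q4 || !q4) -> ((q2 && !q5) || q5)) -> (q5 == ((q4 -> !q2) == q1)))}.
(((q4 || !q4) -> ((q2 && !q5) || q5)) -> (q5 == ((q4 -> !q2) == q1))): β-rule — branch into !((q4 || !q4) -> ((q2 && !q5) || q5))  //  (q5 == ((q4 -> !q2) == q1)).
  branch 1 (add !((q4 || !q4) -> ((q2 && !q5) || q5))):
    !((q4 || !q4) -> ((q2 && !q5) || q5)): α-rule — add (q4 || !q4), !((q2 && !q5) || q5).
    !((q2 && !q5) || q5): α-rule — add !(q2 && !q5), !q5.
    (q4 || !q4): β-rule — branch into q4  //  !q4.
      branch 1.1 (add q4):
        !(q2 && !q5): β-rule — branch into !q2  //  !!q5.
          branch 1.1.1 (add !q2):
            ○ open, literals {q2=F, q4=T, q5=F}.
          branch 1.1.2 (add !!q5):
            × closes — contains both q5 and !q5.
      branch 1.2 (add !q4):
        !(q2 && !q5): β-rule — branch into !q2  //  !!q5.
          branch 1.2.1 (add !q2):
            ○ open, literals {q2=F, q4=F, q5=F}.
          branch 1.2.2 (add !!q5):
            × closes — contains both q5 and !q5.
  branch 2 (add (q5 == ((q4 -> !q2) == q1))):
    (q5 == ((q4 -> !q2) == q1)): β-rule — branch into q5, ((q4 -> !q2) == q1)  //  !q5, !((q4 -> !q2) == q1).
      branch 2.1 (add q5, ((q4 -> !q2) == q1)):
        ((q4 -> !q2) == q1): β-rule — branch into (q4 -> !q2), q1  //  !(q4 -> !q2), !q1.
          branch 2.1.1 (add (q4 -> !q2), q1):
            (q4 -> !q2): β-rule — branch into !q4  //  !q2.
              branch 2.1.1.1 (add !q4):
                ○ open, literals {q1=T, q4=F, q5=T}.
              branch 2.1.1.2 (add !q2):
                ○ open, literals {q1=T, q2=F, q5=T}.
          branch 2.1.2 (add !(q4 -> !q2), !q1):
            !(q4 -> !q2): α-rule — add q4, !!q2.
            ○ open, literals {q1=F, q2=T, q4=T, q5=T}.
      branch 2.2 (add !q5, !((q4 -> !q2) == q1)):
        !((q4 -> !q2) == q1): β-rule — branch into (q4 -> !q2), !q1  //  !(q4 -> !q2), q1.
          branch 2.2.1 (add (q4 -> !q2), !q1):
            (q4 -> !q2): β-rule — branch into !q4  //  !q2.
              branch 2.2.1.1 (add !q4):
                ○ open, literals {q1=F, q4=F, q5=F}.
              branch 2.2.1.2 (add !q2):
                ○ open, literals {q1=F, q2=F, q5=F}.
          branch 2.2.2 (add !(q4 -> !q2), q1):
            !(q4 -> !q2): α-rule — add q4, !!q2.
            ○ open, literals {q1=T, q2=T, q4=T, q5=F}.
2 branches closed, 8 open.
Each open branch fixes some atoms; the unmentioned ones are free. Counting distinct full assignments: branch {q2=F, q4=T, q5=F} (q1, q3) contributes 4 new; branch {q2=F, q4=F, q5=F} (q1, q3) contributes 4 new; branch {q1=T, q4=F, q5=T} (q2, q3) contributes 4 new; branch {q1=T, q2=F, q5=T} (q3, q4) contributes 2 new; branch {q1=F, q2=T, q4=T, q5=T} (q3) contributes 2 new; branch {q1=F, q4=F, q5=F} (q2, q3) contributes 2 new; branch {q1=F, q2=F, q5=F} (q3, q4) contributes 0 new; branch {q1=T, q2=T, q4=T, q5=F} (q3) contributes 2 new. Total: 20.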